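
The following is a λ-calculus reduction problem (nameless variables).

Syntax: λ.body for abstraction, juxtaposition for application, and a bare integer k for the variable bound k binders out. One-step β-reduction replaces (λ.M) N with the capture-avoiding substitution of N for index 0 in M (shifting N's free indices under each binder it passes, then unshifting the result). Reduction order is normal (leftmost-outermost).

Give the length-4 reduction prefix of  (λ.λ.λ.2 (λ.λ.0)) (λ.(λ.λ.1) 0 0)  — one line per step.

Answer: after 4 steps: λ.λ.λ.λ.0

Working:
  start: (λ.λ.λ.2 (λ.λ.0)) (λ.(λ.λ.1) 0 0)
  [1] λ.λ.(λ.(λ.λ.1) 0 0) (λ.λ.0)
  [2] λ.λ.(λ.λ.1) (λ.λ.0) (λ.λ.0)
  [3] λ.λ.(λ.λ.λ.0) (λ.λ.0)
  [4] λ.λ.λ.λ.0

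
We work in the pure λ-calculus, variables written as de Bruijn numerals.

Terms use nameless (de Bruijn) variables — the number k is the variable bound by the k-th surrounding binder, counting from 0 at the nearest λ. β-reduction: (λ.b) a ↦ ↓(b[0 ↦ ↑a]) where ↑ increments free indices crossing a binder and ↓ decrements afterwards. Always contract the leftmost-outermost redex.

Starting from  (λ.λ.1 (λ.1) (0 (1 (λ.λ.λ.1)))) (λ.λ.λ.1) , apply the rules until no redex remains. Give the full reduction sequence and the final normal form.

  start: (λ.λ.1 (λ.1) (0 (1 (λ.λ.λ.1)))) (λ.λ.λ.1)
  →1  λ.(λ.λ.λ.1) (λ.1) (0 ((λ.λ.λ.1) (λ.λ.λ.1)))
  →2  λ.(λ.λ.1) (0 ((λ.λ.λ.1) (λ.λ.λ.1)))
  →3  λ.λ.1 ((λ.λ.λ.1) (λ.λ.λ.1))
  →4  λ.λ.1 (λ.λ.1)

Answer: normal form = λ.λ.1 (λ.λ.1)  (in 4 steps)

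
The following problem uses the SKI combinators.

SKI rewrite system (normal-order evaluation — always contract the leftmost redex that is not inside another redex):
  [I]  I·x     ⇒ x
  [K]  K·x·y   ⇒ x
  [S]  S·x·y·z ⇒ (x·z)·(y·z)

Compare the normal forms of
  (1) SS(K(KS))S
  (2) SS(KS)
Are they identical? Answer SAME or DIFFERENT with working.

Answer: SAME — A ⇓ SS(KS), B ⇓ SS(KS)

Reduction:
Term A:
  start: SS(K(KS))S
  step 1: SS(K(KS)S)
  step 2: SS(KS)

Term B:
  start: SS(KS)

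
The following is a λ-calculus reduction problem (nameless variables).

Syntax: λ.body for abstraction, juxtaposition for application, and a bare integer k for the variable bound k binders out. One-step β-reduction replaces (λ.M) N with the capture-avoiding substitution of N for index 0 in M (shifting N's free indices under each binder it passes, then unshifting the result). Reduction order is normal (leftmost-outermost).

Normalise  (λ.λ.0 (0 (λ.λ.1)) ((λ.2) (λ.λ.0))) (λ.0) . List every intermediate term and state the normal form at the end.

  start: (λ.λ.0 (0 (λ.λ.1)) ((λ.2) (λ.λ.0))) (λ.0)
  step 1: λ.0 (0 (λ.λ.1)) ((λ.λ.0) (λ.λ.0))
  step 2: λ.0 (0 (λ.λ.1)) (λ.0)

Answer: normal form = λ.0 (0 (λ.λ.1)) (λ.0)  (in 2 steps)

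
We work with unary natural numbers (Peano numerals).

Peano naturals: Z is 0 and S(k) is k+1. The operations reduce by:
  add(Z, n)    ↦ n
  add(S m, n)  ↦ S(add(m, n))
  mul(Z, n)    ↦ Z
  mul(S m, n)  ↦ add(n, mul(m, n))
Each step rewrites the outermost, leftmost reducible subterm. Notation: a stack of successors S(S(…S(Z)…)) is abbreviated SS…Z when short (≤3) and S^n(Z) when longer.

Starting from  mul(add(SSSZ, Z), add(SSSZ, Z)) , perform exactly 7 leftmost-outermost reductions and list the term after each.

Answer: after 7 steps: S(S(add(S(add(Z, Z)), mul(add(SSZ, Z), add(SSSZ, Z)))))

Derivation:
  start: mul(add(SSSZ, Z), add(SSSZ, Z))
  step 1: mul(S(add(SSZ, Z)), add(SSSZ, Z))
  step 2: add(add(SSSZ, Z), mul(add(SSZ, Z), add(SSSZ, Z)))
  step 3: add(S(add(SSZ, Z)), mul(add(SSZ, Z), add(SSSZ, Z)))
  step 4: S(add(add(SSZ, Z), mul(add(SSZ, Z), add(SSSZ, Z))))
  step 5: S(add(S(add(SZ, Z)), mul(add(SSZ, Z), add(SSSZ, Z))))
  step 6: S(S(add(add(SZ, Z), mul(add(SSZ, Z), add(SSSZ, Z)))))
  step 7: S(S(add(S(add(Z, Z)), mul(add(SSZ, Z), add(SSSZ, Z)))))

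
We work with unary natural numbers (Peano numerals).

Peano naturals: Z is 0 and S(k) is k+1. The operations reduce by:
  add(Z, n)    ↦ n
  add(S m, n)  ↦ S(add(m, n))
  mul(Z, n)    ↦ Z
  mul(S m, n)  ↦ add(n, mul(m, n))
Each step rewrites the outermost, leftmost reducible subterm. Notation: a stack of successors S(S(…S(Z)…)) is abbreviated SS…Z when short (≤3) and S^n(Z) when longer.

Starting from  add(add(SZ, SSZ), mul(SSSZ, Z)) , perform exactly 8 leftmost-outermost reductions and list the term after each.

  start: add(add(SZ, SSZ), mul(SSSZ, Z))
  [1] add(S(add(Z, SSZ)), mul(SSSZ, Z))
  [2] S(add(add(Z, SSZ), mul(SSSZ, Z)))
  [3] S(add(SSZ, mul(SSSZ, Z)))
  [4] S(S(add(SZ, mul(SSSZ, Z))))
  [5] S(S(S(add(Z, mul(SSSZ, Z)))))
  [6] S(S(S(mul(SSSZ, Z))))
  [7] S(S(S(add(Z, mul(SSZ, Z)))))
  [8] S(S(S(mul(SSZ, Z))))

Answer: after 8 steps: S(S(S(mul(SSZ, Z))))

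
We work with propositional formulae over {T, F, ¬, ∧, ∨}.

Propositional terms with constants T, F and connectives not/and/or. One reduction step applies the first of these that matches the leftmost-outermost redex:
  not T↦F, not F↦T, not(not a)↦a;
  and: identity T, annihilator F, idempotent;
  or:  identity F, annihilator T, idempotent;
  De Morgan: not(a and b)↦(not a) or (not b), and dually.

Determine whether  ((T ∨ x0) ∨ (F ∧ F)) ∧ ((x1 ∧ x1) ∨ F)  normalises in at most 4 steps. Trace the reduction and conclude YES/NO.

  start: ((T ∨ x0) ∨ (F ∧ F)) ∧ ((x1 ∧ x1) ∨ F)
  step 1: (T ∨ (F ∧ F)) ∧ ((x1 ∧ x1) ∨ F)
  step 2: T ∧ ((x1 ∧ x1) ∨ F)
  step 3: (x1 ∧ x1) ∨ F
  step 4: x1 ∧ x1

Answer: NO — after 4 steps the term is x1 ∧ x1, not yet normal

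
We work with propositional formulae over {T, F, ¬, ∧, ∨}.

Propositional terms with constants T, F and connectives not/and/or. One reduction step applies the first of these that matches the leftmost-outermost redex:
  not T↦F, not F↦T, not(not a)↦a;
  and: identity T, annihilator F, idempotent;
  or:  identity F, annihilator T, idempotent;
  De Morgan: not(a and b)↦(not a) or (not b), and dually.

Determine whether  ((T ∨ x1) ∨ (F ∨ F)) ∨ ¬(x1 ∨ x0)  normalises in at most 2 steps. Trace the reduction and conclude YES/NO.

Answer: NO — after 2 steps the term is T ∨ ¬(x1 ∨ x0), not yet normal

Working:
  start: ((T ∨ x1) ∨ (F ∨ F)) ∨ ¬(x1 ∨ x0)
  [1] (T ∨ (F ∨ F)) ∨ ¬(x1 ∨ x0)
  [2] T ∨ ¬(x1 ∨ x0)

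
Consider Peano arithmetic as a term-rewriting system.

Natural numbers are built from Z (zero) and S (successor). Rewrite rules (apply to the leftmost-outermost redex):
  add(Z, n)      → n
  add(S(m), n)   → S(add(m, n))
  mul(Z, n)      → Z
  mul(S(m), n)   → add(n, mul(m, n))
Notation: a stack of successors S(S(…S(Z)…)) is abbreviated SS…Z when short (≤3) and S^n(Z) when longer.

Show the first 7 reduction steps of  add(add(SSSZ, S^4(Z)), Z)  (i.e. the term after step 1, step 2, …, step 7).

  start: add(add(SSSZ, S^4(Z)), Z)
  [1] add(S(add(SSZ, S^4(Z))), Z)
  [2] S(add(add(SSZ, S^4(Z)), Z))
  [3] S(add(S(add(SZ, S^4(Z))), Z))
  [4] S(S(add(add(SZ, S^4(Z)), Z)))
  [5] S(S(add(S(add(Z, S^4(Z))), Z)))
  [6] S(S(S(add(add(Z, S^4(Z)), Z))))
  [7] S(S(S(add(S^4(Z), Z))))

Answer: after 7 steps: S(S(S(add(S^4(Z), Z))))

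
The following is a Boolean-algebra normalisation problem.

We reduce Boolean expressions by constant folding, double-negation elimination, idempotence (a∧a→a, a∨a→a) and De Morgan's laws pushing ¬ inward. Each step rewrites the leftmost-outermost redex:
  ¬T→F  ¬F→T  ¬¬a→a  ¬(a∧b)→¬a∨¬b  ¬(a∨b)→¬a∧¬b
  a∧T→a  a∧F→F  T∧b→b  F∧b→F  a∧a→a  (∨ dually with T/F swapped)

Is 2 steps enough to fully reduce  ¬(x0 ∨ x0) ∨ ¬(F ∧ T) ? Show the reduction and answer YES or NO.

  start: ¬(x0 ∨ x0) ∨ ¬(F ∧ T)
  step 1: (¬x0 ∧ ¬x0) ∨ ¬(F ∧ T)
  step 2: ¬x0 ∨ ¬(F ∧ T)

Answer: NO — after 2 steps the term is ¬x0 ∨ ¬(F ∧ T), not yet normal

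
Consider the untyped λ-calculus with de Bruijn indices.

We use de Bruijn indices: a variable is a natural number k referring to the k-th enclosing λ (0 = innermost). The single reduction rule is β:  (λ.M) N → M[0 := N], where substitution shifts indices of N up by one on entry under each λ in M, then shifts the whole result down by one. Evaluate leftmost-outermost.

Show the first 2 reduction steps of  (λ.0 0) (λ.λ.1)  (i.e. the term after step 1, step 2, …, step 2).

  start: (λ.0 0) (λ.λ.1)
  →1  (λ.λ.1) (λ.λ.1)
  →2  λ.λ.λ.1

Answer: after 2 steps: λ.λ.λ.1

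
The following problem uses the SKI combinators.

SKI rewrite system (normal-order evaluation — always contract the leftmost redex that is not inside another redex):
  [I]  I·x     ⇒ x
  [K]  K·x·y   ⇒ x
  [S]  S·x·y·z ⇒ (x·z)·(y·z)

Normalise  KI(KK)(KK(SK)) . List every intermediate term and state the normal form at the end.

Answer: normal form = K  (in 3 steps)

Reduction:
  start: KI(KK)(KK(SK))
  [1] I(KK(SK))
  [2] KK(SK)
  [3] K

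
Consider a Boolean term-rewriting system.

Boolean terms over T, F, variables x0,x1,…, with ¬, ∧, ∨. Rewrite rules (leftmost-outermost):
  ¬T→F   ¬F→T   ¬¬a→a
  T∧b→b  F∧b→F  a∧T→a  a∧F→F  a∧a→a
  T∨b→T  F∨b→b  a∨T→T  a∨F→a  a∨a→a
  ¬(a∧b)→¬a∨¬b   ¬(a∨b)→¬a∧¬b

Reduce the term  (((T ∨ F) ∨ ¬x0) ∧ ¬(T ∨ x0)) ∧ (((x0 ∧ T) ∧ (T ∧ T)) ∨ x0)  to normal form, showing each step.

  start: (((T ∨ F) ∨ ¬x0) ∧ ¬(T ∨ x0)) ∧ (((x0 ∧ T) ∧ (T ∧ T)) ∨ x0)
  step 1: ((T ∨ ¬x0) ∧ ¬(T ∨ x0)) ∧ (((x0 ∧ T) ∧ (T ∧ T)) ∨ x0)
  step 2: (T ∧ ¬(T ∨ x0)) ∧ (((x0 ∧ T) ∧ (T ∧ T)) ∨ x0)
  step 3: ¬(T ∨ x0) ∧ (((x0 ∧ T) ∧ (T ∧ T)) ∨ x0)
  step 4: (¬T ∧ ¬x0) ∧ (((x0 ∧ T) ∧ (T ∧ T)) ∨ x0)
  step 5: (F ∧ ¬x0) ∧ (((x0 ∧ T) ∧ (T ∧ T)) ∨ x0)
  step 6: F ∧ (((x0 ∧ T) ∧ (T ∧ T)) ∨ x0)
  step 7: F

Answer: normal form = F  (in 7 steps)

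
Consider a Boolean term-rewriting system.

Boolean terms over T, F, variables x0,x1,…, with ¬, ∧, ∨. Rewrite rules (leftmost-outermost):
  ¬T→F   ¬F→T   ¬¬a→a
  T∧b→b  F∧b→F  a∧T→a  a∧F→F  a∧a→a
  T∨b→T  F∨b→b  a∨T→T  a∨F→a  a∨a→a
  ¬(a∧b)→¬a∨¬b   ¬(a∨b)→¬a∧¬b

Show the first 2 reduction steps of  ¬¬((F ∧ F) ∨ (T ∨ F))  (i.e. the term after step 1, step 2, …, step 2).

  start: ¬¬((F ∧ F) ∨ (T ∨ F))
  [1] (F ∧ F) ∨ (T ∨ F)
  [2] F ∨ (T ∨ F)

Answer: after 2 steps: F ∨ (T ∨ F)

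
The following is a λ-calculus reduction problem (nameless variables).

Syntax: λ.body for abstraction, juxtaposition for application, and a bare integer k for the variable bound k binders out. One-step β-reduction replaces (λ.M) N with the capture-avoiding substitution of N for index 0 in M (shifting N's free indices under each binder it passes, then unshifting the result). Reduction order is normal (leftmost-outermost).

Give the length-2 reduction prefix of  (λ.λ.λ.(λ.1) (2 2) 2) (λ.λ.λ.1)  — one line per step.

Answer: after 2 steps: λ.λ.0 (λ.λ.λ.1)

Derivation:
  start: (λ.λ.λ.(λ.1) (2 2) 2) (λ.λ.λ.1)
  step 1: λ.λ.(λ.1) ((λ.λ.λ.1) (λ.λ.λ.1)) (λ.λ.λ.1)
  step 2: λ.λ.0 (λ.λ.λ.1)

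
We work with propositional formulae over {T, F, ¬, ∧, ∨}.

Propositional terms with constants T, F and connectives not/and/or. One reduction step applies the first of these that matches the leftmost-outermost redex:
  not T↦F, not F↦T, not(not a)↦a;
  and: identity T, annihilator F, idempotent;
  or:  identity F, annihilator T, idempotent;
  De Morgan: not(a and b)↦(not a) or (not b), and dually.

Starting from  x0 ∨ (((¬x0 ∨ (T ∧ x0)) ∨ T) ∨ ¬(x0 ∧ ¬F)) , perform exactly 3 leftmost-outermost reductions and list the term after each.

Answer: after 3 steps: T

Reduction:
  start: x0 ∨ (((¬x0 ∨ (T ∧ x0)) ∨ T) ∨ ¬(x0 ∧ ¬F))
  [1] x0 ∨ (T ∨ ¬(x0 ∧ ¬F))
  [2] x0 ∨ T
  [3] T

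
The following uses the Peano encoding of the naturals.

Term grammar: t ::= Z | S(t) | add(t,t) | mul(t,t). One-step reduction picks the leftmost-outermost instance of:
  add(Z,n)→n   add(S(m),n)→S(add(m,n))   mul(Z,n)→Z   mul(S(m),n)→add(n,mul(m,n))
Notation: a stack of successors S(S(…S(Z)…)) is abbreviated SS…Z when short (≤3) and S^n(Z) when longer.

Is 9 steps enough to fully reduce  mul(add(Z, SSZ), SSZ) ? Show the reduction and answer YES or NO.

Answer: NO — after 9 steps the term is S(S(S(S(mul(Z, SSZ))))), not yet normal

Derivation:
  start: mul(add(Z, SSZ), SSZ)
  →1  mul(SSZ, SSZ)
  →2  add(SSZ, mul(SZ, SSZ))
  →3  S(add(SZ, mul(SZ, SSZ)))
  →4  S(S(add(Z, mul(SZ, SSZ))))
  →5  S(S(mul(SZ, SSZ)))
  →6  S(S(add(SSZ, mul(Z, SSZ))))
  →7  S(S(S(add(SZ, mul(Z, SSZ)))))
  →8  S(S(S(S(add(Z, mul(Z, SSZ))))))
  →9  S(S(S(S(mul(Z, SSZ)))))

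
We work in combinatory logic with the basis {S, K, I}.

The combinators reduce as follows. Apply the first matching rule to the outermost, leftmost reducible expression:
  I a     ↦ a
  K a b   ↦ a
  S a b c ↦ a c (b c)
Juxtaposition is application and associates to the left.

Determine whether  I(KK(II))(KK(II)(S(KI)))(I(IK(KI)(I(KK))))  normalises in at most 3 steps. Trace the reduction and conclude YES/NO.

Answer: NO — after 3 steps the term is KK(II)(S(KI)), not yet normal

Derivation:
  start: I(KK(II))(KK(II)(S(KI)))(I(IK(KI)(I(KK))))
  step 1: KK(II)(KK(II)(S(KI)))(I(IK(KI)(I(KK))))
  step 2: K(KK(II)(S(KI)))(I(IK(KI)(I(KK))))
  step 3: KK(II)(S(KI))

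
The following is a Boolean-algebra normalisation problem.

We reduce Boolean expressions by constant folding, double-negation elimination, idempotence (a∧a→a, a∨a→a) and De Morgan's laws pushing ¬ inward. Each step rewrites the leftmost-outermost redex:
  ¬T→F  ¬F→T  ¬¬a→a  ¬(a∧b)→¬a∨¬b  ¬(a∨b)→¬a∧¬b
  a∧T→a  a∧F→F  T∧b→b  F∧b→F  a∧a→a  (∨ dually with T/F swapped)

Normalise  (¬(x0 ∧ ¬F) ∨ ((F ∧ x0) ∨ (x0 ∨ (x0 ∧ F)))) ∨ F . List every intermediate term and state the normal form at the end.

Answer: normal form = ¬x0 ∨ x0  (in 8 steps)

Working:
  start: (¬(x0 ∧ ¬F) ∨ ((F ∧ x0) ∨ (x0 ∨ (x0 ∧ F)))) ∨ F
  step 1: ¬(x0 ∧ ¬F) ∨ ((F ∧ x0) ∨ (x0 ∨ (x0 ∧ F)))
  step 2: (¬x0 ∨ ¬¬F) ∨ ((F ∧ x0) ∨ (x0 ∨ (x0 ∧ F)))
  step 3: (¬x0 ∨ F) ∨ ((F ∧ x0) ∨ (x0 ∨ (x0 ∧ F)))
  step 4: ¬x0 ∨ ((F ∧ x0) ∨ (x0 ∨ (x0 ∧ F)))
  step 5: ¬x0 ∨ (F ∨ (x0 ∨ (x0 ∧ F)))
  step 6: ¬x0 ∨ (x0 ∨ (x0 ∧ F))
  step 7: ¬x0 ∨ (x0 ∨ F)
  step 8: ¬x0 ∨ x0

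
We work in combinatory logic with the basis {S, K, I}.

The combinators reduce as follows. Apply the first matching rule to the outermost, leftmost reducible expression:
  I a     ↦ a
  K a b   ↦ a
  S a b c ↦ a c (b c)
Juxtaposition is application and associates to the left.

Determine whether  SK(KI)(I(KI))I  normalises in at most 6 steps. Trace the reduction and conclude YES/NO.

Answer: YES — reaches normal form I in 4 ≤ 6 steps

Working:
  start: SK(KI)(I(KI))I
  step 1: K(I(KI))(KI(I(KI)))I
  step 2: I(KI)I
  step 3: KII
  step 4: I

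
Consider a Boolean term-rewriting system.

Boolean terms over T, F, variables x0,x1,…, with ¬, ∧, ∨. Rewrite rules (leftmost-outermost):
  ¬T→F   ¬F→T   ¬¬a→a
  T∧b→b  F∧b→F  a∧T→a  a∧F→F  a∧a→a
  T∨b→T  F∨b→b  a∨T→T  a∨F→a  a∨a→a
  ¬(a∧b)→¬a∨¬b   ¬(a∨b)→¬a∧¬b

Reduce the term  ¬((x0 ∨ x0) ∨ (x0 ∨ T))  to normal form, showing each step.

  start: ¬((x0 ∨ x0) ∨ (x0 ∨ T))
  step 1: ¬(x0 ∨ x0) ∧ ¬(x0 ∨ T)
  step 2: (¬x0 ∧ ¬x0) ∧ ¬(x0 ∨ T)
  step 3: ¬x0 ∧ ¬(x0 ∨ T)
  step 4: ¬x0 ∧ (¬x0 ∧ ¬T)
  step 5: ¬x0 ∧ (¬x0 ∧ F)
  step 6: ¬x0 ∧ F
  step 7: F

Answer: normal form = F  (in 7 steps)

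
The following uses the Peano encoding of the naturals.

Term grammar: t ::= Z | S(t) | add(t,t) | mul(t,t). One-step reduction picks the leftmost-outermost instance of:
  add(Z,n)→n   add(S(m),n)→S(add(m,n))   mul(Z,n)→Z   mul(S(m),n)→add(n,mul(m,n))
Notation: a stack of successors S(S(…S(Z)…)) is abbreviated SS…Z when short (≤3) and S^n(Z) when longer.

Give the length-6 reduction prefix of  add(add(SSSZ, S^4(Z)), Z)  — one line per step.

  start: add(add(SSSZ, S^4(Z)), Z)
  step 1: add(S(add(SSZ, S^4(Z))), Z)
  step 2: S(add(add(SSZ, S^4(Z)), Z))
  step 3: S(add(S(add(SZ, S^4(Z))), Z))
  step 4: S(S(add(add(SZ, S^4(Z)), Z)))
  step 5: S(S(add(S(add(Z, S^4(Z))), Z)))
  step 6: S(S(S(add(add(Z, S^4(Z)), Z))))

Answer: after 6 steps: S(S(S(add(add(Z, S^4(Z)), Z))))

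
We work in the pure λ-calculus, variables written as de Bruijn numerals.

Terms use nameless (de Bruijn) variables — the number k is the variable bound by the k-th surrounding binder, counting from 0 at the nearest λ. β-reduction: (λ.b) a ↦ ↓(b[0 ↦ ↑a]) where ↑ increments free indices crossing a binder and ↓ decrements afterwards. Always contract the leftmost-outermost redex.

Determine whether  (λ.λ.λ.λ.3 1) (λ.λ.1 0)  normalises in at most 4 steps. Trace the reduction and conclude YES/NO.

  start: (λ.λ.λ.λ.3 1) (λ.λ.1 0)
  step 1: λ.λ.λ.(λ.λ.1 0) 1
  step 2: λ.λ.λ.λ.2 0

Answer: YES — reaches normal form λ.λ.λ.λ.2 0 in 2 ≤ 4 steps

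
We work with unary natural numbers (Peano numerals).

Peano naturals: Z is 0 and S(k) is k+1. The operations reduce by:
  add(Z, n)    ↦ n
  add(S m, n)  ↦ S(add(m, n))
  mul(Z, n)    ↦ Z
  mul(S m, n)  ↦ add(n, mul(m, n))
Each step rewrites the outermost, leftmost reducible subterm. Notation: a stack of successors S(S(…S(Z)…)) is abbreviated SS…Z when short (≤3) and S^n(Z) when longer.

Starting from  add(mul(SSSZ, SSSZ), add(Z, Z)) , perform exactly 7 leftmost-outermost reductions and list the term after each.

Answer: after 7 steps: S(S(S(add(add(Z, mul(SSZ, SSSZ)), add(Z, Z)))))

Reduction:
  start: add(mul(SSSZ, SSSZ), add(Z, Z))
  [1] add(add(SSSZ, mul(SSZ, SSSZ)), add(Z, Z))
  [2] add(S(add(SSZ, mul(SSZ, SSSZ))), add(Z, Z))
  [3] S(add(add(SSZ, mul(SSZ, SSSZ)), add(Z, Z)))
  [4] S(add(S(add(SZ, mul(SSZ, SSSZ))), add(Z, Z)))
  [5] S(S(add(add(SZ, mul(SSZ, SSSZ)), add(Z, Z))))
  [6] S(S(add(S(add(Z, mul(SSZ, SSSZ))), add(Z, Z))))
  [7] S(S(S(add(add(Z, mul(SSZ, SSSZ)), add(Z, Z)))))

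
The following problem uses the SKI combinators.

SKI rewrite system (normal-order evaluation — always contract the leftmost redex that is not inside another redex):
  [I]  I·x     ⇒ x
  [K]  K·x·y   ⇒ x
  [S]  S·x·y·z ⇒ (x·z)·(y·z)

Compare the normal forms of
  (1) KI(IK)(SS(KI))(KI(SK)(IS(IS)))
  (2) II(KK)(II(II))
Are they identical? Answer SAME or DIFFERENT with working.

Term A:
  start: KI(IK)(SS(KI))(KI(SK)(IS(IS)))
  [1] I(SS(KI))(KI(SK)(IS(IS)))
  [2] SS(KI)(KI(SK)(IS(IS)))
  [3] S(KI(SK)(IS(IS)))(KI(KI(SK)(IS(IS))))
  [4] S(I(IS(IS)))(KI(KI(SK)(IS(IS))))
  [5] S(IS(IS))(KI(KI(SK)(IS(IS))))
  [6] S(S(IS))(KI(KI(SK)(IS(IS))))
  [7] S(SS)(KI(KI(SK)(IS(IS))))
  [8] S(SS)I

Term B:
  start: II(KK)(II(II))
  [1] I(KK)(II(II))
  [2] KK(II(II))
  [3] K

Answer: DIFFERENT — A ⇓ S(SS)I, B ⇓ K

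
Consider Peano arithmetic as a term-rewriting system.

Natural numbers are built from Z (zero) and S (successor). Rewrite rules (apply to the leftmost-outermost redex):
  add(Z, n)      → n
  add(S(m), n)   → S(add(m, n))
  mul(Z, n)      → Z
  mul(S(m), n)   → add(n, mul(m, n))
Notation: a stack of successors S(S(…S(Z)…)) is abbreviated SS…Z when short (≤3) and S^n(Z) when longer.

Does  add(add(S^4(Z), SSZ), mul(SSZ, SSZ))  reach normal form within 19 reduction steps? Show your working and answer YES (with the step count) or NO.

  start: add(add(S^4(Z), SSZ), mul(SSZ, SSZ))
  →1  add(S(add(SSSZ, SSZ)), mul(SSZ, SSZ))
  →2  S(add(add(SSSZ, SSZ), mul(SSZ, SSZ)))
  →3  S(add(S(add(SSZ, SSZ)), mul(SSZ, SSZ)))
  →4  S(S(add(add(SSZ, SSZ), mul(SSZ, SSZ))))
  →5  S(S(add(S(add(SZ, SSZ)), mul(SSZ, SSZ))))
  →6  S(S(S(add(add(SZ, SSZ), mul(SSZ, SSZ)))))
  →7  S(S(S(add(S(add(Z, SSZ)), mul(SSZ, SSZ)))))
  →8  S(S(S(S(add(add(Z, SSZ), mul(SSZ, SSZ))))))
  →9  S(S(S(S(add(SSZ, mul(SSZ, SSZ))))))
  →10  S(S(S(S(S(add(SZ, mul(SSZ, SSZ)))))))
  →11  S(S(S(S(S(S(add(Z, mul(SSZ, SSZ))))))))
  →12  S(S(S(S(S(S(mul(SSZ, SSZ)))))))
  →13  S(S(S(S(S(S(add(SSZ, mul(SZ, SSZ))))))))
  →14  S(S(S(S(S(S(S(add(SZ, mul(SZ, SSZ)))))))))
  →15  S(S(S(S(S(S(S(S(add(Z, mul(SZ, SSZ))))))))))
  →16  S(S(S(S(S(S(S(S(mul(SZ, SSZ)))))))))
  →17  S(S(S(S(S(S(S(S(add(SSZ, mul(Z, SSZ))))))))))
  →18  S(S(S(S(S(S(S(S(S(add(SZ, mul(Z, SSZ)))))))))))
  →19  S(S(S(S(S(S(S(S(S(S(add(Z, mul(Z, SSZ))))))))))))

Answer: NO — after 19 steps the term is S(S(S(S(S(S(S(S(S(S(add(Z, mul(Z, SSZ)))))))))))), not yet normal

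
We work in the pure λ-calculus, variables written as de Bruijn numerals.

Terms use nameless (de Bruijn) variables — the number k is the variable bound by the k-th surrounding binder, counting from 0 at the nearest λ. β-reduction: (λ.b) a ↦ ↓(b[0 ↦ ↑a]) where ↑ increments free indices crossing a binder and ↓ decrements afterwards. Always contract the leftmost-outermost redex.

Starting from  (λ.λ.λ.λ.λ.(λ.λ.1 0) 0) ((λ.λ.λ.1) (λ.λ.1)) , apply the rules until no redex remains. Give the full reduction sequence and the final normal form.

Answer: normal form = λ.λ.λ.λ.λ.1 0  (in 2 steps)

Working:
  start: (λ.λ.λ.λ.λ.(λ.λ.1 0) 0) ((λ.λ.λ.1) (λ.λ.1))
  [1] λ.λ.λ.λ.(λ.λ.1 0) 0
  [2] λ.λ.λ.λ.λ.1 0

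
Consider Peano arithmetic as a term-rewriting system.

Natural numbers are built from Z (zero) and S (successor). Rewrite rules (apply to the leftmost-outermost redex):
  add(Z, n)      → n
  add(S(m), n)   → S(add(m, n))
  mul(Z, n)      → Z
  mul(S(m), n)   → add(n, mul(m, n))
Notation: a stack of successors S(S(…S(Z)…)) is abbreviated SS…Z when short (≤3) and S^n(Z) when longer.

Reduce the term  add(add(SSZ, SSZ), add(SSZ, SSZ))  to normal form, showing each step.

Answer: normal form = S^8(Z)  (in 11 steps)

Reduction:
  start: add(add(SSZ, SSZ), add(SSZ, SSZ))
  [1] add(S(add(SZ, SSZ)), add(SSZ, SSZ))
  [2] S(add(add(SZ, SSZ), add(SSZ, SSZ)))
  [3] S(add(S(add(Z, SSZ)), add(SSZ, SSZ)))
  [4] S(S(add(add(Z, SSZ), add(SSZ, SSZ))))
  [5] S(S(add(SSZ, add(SSZ, SSZ))))
  [6] S(S(S(add(SZ, add(SSZ, SSZ)))))
  [7] S(S(S(S(add(Z, add(SSZ, SSZ))))))
  [8] S(S(S(S(add(SSZ, SSZ)))))
  [9] S(S(S(S(S(add(SZ, SSZ))))))
  [10] S(S(S(S(S(S(add(Z, SSZ)))))))
  [11] S^8(Z)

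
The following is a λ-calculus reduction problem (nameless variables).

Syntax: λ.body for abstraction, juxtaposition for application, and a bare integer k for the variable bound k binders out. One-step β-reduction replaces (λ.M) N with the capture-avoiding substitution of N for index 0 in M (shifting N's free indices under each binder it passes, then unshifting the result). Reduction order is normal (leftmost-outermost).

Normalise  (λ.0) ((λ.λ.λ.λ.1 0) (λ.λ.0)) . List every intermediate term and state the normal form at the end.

  start: (λ.0) ((λ.λ.λ.λ.1 0) (λ.λ.0))
  step 1: (λ.λ.λ.λ.1 0) (λ.λ.0)
  step 2: λ.λ.λ.1 0

Answer: normal form = λ.λ.λ.1 0  (in 2 steps)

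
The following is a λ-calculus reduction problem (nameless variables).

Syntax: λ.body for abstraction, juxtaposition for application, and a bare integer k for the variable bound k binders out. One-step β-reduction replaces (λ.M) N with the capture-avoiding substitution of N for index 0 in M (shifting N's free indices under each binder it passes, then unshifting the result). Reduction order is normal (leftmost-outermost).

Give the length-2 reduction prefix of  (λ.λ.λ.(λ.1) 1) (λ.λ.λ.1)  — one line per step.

  start: (λ.λ.λ.(λ.1) 1) (λ.λ.λ.1)
  step 1: λ.λ.(λ.1) 1
  step 2: λ.λ.0

Answer: after 2 steps: λ.λ.0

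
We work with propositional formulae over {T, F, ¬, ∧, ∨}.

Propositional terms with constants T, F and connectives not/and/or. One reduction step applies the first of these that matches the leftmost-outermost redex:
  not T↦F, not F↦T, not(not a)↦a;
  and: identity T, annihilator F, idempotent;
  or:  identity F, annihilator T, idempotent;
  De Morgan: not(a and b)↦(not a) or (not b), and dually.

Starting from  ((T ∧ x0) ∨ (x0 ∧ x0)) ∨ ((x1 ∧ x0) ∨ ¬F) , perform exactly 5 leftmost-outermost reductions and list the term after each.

Answer: after 5 steps: x0 ∨ T

Working:
  start: ((T ∧ x0) ∨ (x0 ∧ x0)) ∨ ((x1 ∧ x0) ∨ ¬F)
  [1] (x0 ∨ (x0 ∧ x0)) ∨ ((x1 ∧ x0) ∨ ¬F)
  [2] (x0 ∨ x0) ∨ ((x1 ∧ x0) ∨ ¬F)
  [3] x0 ∨ ((x1 ∧ x0) ∨ ¬F)
  [4] x0 ∨ ((x1 ∧ x0) ∨ T)
  [5] x0 ∨ T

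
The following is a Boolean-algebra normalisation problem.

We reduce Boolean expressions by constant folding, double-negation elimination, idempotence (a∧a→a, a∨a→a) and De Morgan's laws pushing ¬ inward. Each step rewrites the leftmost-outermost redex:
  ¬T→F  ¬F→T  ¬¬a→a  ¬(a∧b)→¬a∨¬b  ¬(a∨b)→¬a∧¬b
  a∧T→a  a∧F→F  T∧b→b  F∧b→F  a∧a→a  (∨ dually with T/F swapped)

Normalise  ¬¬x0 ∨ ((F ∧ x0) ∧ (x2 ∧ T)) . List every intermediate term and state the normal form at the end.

  start: ¬¬x0 ∨ ((F ∧ x0) ∧ (x2 ∧ T))
  →1  x0 ∨ ((F ∧ x0) ∧ (x2 ∧ T))
  →2  x0 ∨ (F ∧ (x2 ∧ T))
  →3  x0 ∨ F
  →4  x0

Answer: normal form = x0  (in 4 steps)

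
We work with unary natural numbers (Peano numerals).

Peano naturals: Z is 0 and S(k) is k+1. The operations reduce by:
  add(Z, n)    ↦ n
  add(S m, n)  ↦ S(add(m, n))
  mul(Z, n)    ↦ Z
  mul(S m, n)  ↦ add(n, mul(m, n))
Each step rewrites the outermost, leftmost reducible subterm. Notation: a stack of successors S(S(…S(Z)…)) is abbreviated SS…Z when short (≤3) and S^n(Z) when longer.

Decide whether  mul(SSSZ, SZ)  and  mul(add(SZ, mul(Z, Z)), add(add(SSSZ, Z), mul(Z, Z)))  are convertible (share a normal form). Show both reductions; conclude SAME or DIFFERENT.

Answer: SAME — A ⇓ SSSZ, B ⇓ SSSZ

Derivation:
Term A:
  start: mul(SSSZ, SZ)
  →1  add(SZ, mul(SSZ, SZ))
  →2  S(add(Z, mul(SSZ, SZ)))
  →3  S(mul(SSZ, SZ))
  →4  S(add(SZ, mul(SZ, SZ)))
  →5  S(S(add(Z, mul(SZ, SZ))))
  →6  S(S(mul(SZ, SZ)))
  →7  S(S(add(SZ, mul(Z, SZ))))
  →8  S(S(S(add(Z, mul(Z, SZ)))))
  →9  S(S(S(mul(Z, SZ))))
  →10  SSSZ

Term B:
  start: mul(add(SZ, mul(Z, Z)), add(add(SSSZ, Z), mul(Z, Z)))
  →1  mul(S(add(Z, mul(Z, Z))), add(add(SSSZ, Z), mul(Z, Z)))
  →2  add(add(add(SSSZ, Z), mul(Z, Z)), mul(add(Z, mul(Z, Z)), add(add(SSSZ, Z), mul(Z, Z))))
  →3  add(add(S(add(SSZ, Z)), mul(Z, Z)), mul(add(Z, mul(Z, Z)), add(add(SSSZ, Z), mul(Z, Z))))
  →4  add(S(add(add(SSZ, Z), mul(Z, Z))), mul(add(Z, mul(Z, Z)), add(add(SSSZ, Z), mul(Z, Z))))
  →5  S(add(add(add(SSZ, Z), mul(Z, Z)), mul(add(Z, mul(Z, Z)), add(add(SSSZ, Z), mul(Z, Z)))))
  →6  S(add(add(S(add(SZ, Z)), mul(Z, Z)), mul(add(Z, mul(Z, Z)), add(add(SSSZ, Z), mul(Z, Z)))))
  →7  S(add(S(add(add(SZ, Z), mul(Z, Z))), mul(add(Z, mul(Z, Z)), add(add(SSSZ, Z), mul(Z, Z)))))
  →8  S(S(add(add(add(SZ, Z), mul(Z, Z)), mul(add(Z, mul(Z, Z)), add(add(SSSZ, Z), mul(Z, Z))))))
  →9  S(S(add(add(S(add(Z, Z)), mul(Z, Z)), mul(add(Z, mul(Z, Z)), add(add(SSSZ, Z), mul(Z, Z))))))
  →10  S(S(add(S(add(add(Z, Z), mul(Z, Z))), mul(add(Z, mul(Z, Z)), add(add(SSSZ, Z), mul(Z, Z))))))
  →11  S(S(S(add(add(add(Z, Z), mul(Z, Z)), mul(add(Z, mul(Z, Z)), add(add(SSSZ, Z), mul(Z, Z)))))))
  →12  S(S(S(add(add(Z, mul(Z, Z)), mul(add(Z, mul(Z, Z)), add(add(SSSZ, Z), mul(Z, Z)))))))
  →13  S(S(S(add(mul(Z, Z), mul(add(Z, mul(Z, Z)), add(add(SSSZ, Z), mul(Z, Z)))))))
  →14  S(S(S(add(Z, mul(add(Z, mul(Z, Z)), add(add(SSSZ, Z), mul(Z, Z)))))))
  →15  S(S(S(mul(add(Z, mul(Z, Z)), add(add(SSSZ, Z), mul(Z, Z))))))
  →16  S(S(S(mul(mul(Z, Z), add(add(SSSZ, Z), mul(Z, Z))))))
  →17  S(S(S(mul(Z, add(add(SSSZ, Z), mul(Z, Z))))))
  →18  SSSZ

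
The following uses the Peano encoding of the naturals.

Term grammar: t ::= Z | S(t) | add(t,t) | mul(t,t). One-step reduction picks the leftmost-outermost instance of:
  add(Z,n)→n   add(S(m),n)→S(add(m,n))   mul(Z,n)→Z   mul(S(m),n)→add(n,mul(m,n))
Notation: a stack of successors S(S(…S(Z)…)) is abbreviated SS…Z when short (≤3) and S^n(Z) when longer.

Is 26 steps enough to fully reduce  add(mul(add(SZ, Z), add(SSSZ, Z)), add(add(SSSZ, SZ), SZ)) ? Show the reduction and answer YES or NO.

Answer: YES — reaches normal form S^8(Z) in 25 ≤ 26 steps

Working:
  start: add(mul(add(SZ, Z), add(SSSZ, Z)), add(add(SSSZ, SZ), SZ))
  step 1: add(mul(S(add(Z, Z)), add(SSSZ, Z)), add(add(SSSZ, SZ), SZ))
  step 2: add(add(add(SSSZ, Z), mul(add(Z, Z), add(SSSZ, Z))), add(add(SSSZ, SZ), SZ))
  step 3: add(add(S(add(SSZ, Z)), mul(add(Z, Z), add(SSSZ, Z))), add(add(SSSZ, SZ), SZ))
  step 4: add(S(add(add(SSZ, Z), mul(add(Z, Z), add(SSSZ, Z)))), add(add(SSSZ, SZ), SZ))
  step 5: S(add(add(add(SSZ, Z), mul(add(Z, Z), add(SSSZ, Z))), add(add(SSSZ, SZ), SZ)))
  step 6: S(add(add(S(add(SZ, Z)), mul(add(Z, Z), add(SSSZ, Z))), add(add(SSSZ, SZ), SZ)))
  step 7: S(add(S(add(add(SZ, Z), mul(add(Z, Z), add(SSSZ, Z)))), add(add(SSSZ, SZ), SZ)))
  step 8: S(S(add(add(add(SZ, Z), mul(add(Z, Z), add(SSSZ, Z))), add(add(SSSZ, SZ), SZ))))
  step 9: S(S(add(add(S(add(Z, Z)), mul(add(Z, Z), add(SSSZ, Z))), add(add(SSSZ, SZ), SZ))))
  step 10: S(S(add(S(add(add(Z, Z), mul(add(Z, Z), add(SSSZ, Z)))), add(add(SSSZ, SZ), SZ))))
  step 11: S(S(S(add(add(add(Z, Z), mul(add(Z, Z), add(SSSZ, Z))), add(add(SSSZ, SZ), SZ)))))
  step 12: S(S(S(add(add(Z, mul(add(Z, Z), add(SSSZ, Z))), add(add(SSSZ, SZ), SZ)))))
  step 13: S(S(S(add(mul(add(Z, Z), add(SSSZ, Z)), add(add(SSSZ, SZ), SZ)))))
  step 14: S(S(S(add(mul(Z, add(SSSZ, Z)), add(add(SSSZ, SZ), SZ)))))
  step 15: S(S(S(add(Z, add(add(SSSZ, SZ), SZ)))))
  step 16: S(S(S(add(add(SSSZ, SZ), SZ))))
  step 17: S(S(S(add(S(add(SSZ, SZ)), SZ))))
  step 18: S(S(S(S(add(add(SSZ, SZ), SZ)))))
  step 19: S(S(S(S(add(S(add(SZ, SZ)), SZ)))))
  step 20: S(S(S(S(S(add(add(SZ, SZ), SZ))))))
  step 21: S(S(S(S(S(add(S(add(Z, SZ)), SZ))))))
  step 22: S(S(S(S(S(S(add(add(Z, SZ), SZ)))))))
  step 23: S(S(S(S(S(S(add(SZ, SZ)))))))
  step 24: S(S(S(S(S(S(S(add(Z, SZ))))))))
  step 25: S^8(Z)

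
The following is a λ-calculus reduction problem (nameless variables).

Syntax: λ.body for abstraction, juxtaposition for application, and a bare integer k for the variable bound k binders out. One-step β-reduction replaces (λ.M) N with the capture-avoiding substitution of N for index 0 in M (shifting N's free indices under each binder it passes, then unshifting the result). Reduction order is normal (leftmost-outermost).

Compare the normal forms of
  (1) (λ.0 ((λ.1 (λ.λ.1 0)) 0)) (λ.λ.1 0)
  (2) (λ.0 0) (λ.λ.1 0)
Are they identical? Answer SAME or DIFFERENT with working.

Term A:
  start: (λ.0 ((λ.1 (λ.λ.1 0)) 0)) (λ.λ.1 0)
  →1  (λ.λ.1 0) ((λ.(λ.λ.1 0) (λ.λ.1 0)) (λ.λ.1 0))
  →2  λ.(λ.(λ.λ.1 0) (λ.λ.1 0)) (λ.λ.1 0) 0
  →3  λ.(λ.λ.1 0) (λ.λ.1 0) 0
  →4  λ.(λ.(λ.λ.1 0) 0) 0
  →5  λ.(λ.λ.1 0) 0
  →6  λ.λ.1 0

Term B:
  start: (λ.0 0) (λ.λ.1 0)
  →1  (λ.λ.1 0) (λ.λ.1 0)
  →2  λ.(λ.λ.1 0) 0
  →3  λ.λ.1 0

Answer: SAME — A ⇓ λ.λ.1 0, B ⇓ λ.λ.1 0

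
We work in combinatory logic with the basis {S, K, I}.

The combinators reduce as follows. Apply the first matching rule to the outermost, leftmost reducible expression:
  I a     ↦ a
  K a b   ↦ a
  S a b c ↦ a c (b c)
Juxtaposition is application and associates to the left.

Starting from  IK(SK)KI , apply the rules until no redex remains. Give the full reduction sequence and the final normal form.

Answer: normal form = SKI  (in 2 steps)

Reduction:
  start: IK(SK)KI
  →1  K(SK)KI
  →2  SKI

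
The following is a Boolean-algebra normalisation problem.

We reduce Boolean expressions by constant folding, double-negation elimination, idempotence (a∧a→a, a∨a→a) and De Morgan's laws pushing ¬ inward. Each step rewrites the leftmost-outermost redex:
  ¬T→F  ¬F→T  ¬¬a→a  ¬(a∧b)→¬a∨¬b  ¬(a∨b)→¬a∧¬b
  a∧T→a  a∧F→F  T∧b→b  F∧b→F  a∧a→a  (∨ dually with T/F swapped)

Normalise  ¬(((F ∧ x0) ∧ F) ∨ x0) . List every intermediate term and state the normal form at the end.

Answer: normal form = ¬x0  (in 7 steps)

Reduction:
  start: ¬(((F ∧ x0) ∧ F) ∨ x0)
  →1  ¬((F ∧ x0) ∧ F) ∧ ¬x0
  →2  (¬(F ∧ x0) ∨ ¬F) ∧ ¬x0
  →3  ((¬F ∨ ¬x0) ∨ ¬F) ∧ ¬x0
  →4  ((T ∨ ¬x0) ∨ ¬F) ∧ ¬x0
  →5  (T ∨ ¬F) ∧ ¬x0
  →6  T ∧ ¬x0
  →7  ¬x0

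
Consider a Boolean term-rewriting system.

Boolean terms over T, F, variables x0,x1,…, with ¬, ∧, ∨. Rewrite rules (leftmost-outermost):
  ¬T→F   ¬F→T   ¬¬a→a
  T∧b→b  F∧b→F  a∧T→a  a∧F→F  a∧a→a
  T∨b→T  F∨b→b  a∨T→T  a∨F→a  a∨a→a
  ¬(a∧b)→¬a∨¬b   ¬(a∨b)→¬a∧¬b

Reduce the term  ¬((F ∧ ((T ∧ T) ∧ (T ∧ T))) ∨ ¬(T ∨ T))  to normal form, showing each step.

Answer: normal form = T  (in 7 steps)

Derivation:
  start: ¬((F ∧ ((T ∧ T) ∧ (T ∧ T))) ∨ ¬(T ∨ T))
  step 1: ¬(F ∧ ((T ∧ T) ∧ (T ∧ T))) ∧ ¬¬(T ∨ T)
  step 2: (¬F ∨ ¬((T ∧ T) ∧ (T ∧ T))) ∧ ¬¬(T ∨ T)
  step 3: (T ∨ ¬((T ∧ T) ∧ (T ∧ T))) ∧ ¬¬(T ∨ T)
  step 4: T ∧ ¬¬(T ∨ T)
  step 5: ¬¬(T ∨ T)
  step 6: T ∨ T
  step 7: T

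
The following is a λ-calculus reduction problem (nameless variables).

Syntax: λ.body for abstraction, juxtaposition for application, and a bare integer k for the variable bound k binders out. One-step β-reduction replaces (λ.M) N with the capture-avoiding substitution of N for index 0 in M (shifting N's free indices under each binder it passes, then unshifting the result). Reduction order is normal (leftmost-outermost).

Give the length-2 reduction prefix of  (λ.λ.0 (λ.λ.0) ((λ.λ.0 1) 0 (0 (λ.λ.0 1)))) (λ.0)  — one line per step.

Answer: after 2 steps: λ.0 (λ.λ.0) ((λ.0 1) (0 (λ.λ.0 1)))

Derivation:
  start: (λ.λ.0 (λ.λ.0) ((λ.λ.0 1) 0 (0 (λ.λ.0 1)))) (λ.0)
  [1] λ.0 (λ.λ.0) ((λ.λ.0 1) 0 (0 (λ.λ.0 1)))
  [2] λ.0 (λ.λ.0) ((λ.0 1) (0 (λ.λ.0 1)))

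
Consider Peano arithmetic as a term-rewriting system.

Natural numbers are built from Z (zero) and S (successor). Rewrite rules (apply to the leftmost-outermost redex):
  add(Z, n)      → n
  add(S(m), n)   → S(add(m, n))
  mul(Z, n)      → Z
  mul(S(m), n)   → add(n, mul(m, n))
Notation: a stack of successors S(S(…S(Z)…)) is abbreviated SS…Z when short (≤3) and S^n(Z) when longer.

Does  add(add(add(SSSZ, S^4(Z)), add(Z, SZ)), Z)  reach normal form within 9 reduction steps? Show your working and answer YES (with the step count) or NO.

  start: add(add(add(SSSZ, S^4(Z)), add(Z, SZ)), Z)
  →1  add(add(S(add(SSZ, S^4(Z))), add(Z, SZ)), Z)
  →2  add(S(add(add(SSZ, S^4(Z)), add(Z, SZ))), Z)
  →3  S(add(add(add(SSZ, S^4(Z)), add(Z, SZ)), Z))
  →4  S(add(add(S(add(SZ, S^4(Z))), add(Z, SZ)), Z))
  →5  S(add(S(add(add(SZ, S^4(Z)), add(Z, SZ))), Z))
  →6  S(S(add(add(add(SZ, S^4(Z)), add(Z, SZ)), Z)))
  →7  S(S(add(add(S(add(Z, S^4(Z))), add(Z, SZ)), Z)))
  →8  S(S(add(S(add(add(Z, S^4(Z)), add(Z, SZ))), Z)))
  →9  S(S(S(add(add(add(Z, S^4(Z)), add(Z, SZ)), Z))))

Answer: NO — after 9 steps the term is S(S(S(add(add(add(Z, S^4(Z)), add(Z, SZ)), Z)))), not yet normal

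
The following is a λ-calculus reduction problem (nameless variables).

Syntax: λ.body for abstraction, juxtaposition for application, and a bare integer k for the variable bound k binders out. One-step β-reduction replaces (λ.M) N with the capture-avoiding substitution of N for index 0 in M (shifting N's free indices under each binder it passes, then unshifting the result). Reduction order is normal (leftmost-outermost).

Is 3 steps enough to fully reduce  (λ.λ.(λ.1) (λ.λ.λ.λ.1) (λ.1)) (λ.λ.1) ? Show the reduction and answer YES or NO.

Answer: YES — reaches normal form λ.0 (λ.1) in 2 ≤ 3 steps

Working:
  start: (λ.λ.(λ.1) (λ.λ.λ.λ.1) (λ.1)) (λ.λ.1)
  [1] λ.(λ.1) (λ.λ.λ.λ.1) (λ.1)
  [2] λ.0 (λ.1)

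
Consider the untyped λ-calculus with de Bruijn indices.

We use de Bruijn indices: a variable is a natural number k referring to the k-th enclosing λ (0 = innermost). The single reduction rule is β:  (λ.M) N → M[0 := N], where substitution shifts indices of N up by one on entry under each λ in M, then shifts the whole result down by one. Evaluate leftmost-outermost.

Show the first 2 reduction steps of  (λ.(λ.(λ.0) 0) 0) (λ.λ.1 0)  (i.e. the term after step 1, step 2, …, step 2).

Answer: after 2 steps: (λ.0) (λ.λ.1 0)

Derivation:
  start: (λ.(λ.(λ.0) 0) 0) (λ.λ.1 0)
  [1] (λ.(λ.0) 0) (λ.λ.1 0)
  [2] (λ.0) (λ.λ.1 0)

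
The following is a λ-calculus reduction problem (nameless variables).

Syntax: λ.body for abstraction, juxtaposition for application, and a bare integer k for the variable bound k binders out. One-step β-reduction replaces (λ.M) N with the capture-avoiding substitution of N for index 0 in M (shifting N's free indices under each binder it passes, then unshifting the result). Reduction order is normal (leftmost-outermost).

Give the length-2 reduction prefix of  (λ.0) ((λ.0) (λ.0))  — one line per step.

Answer: after 2 steps: λ.0

Working:
  start: (λ.0) ((λ.0) (λ.0))
  step 1: (λ.0) (λ.0)
  step 2: λ.0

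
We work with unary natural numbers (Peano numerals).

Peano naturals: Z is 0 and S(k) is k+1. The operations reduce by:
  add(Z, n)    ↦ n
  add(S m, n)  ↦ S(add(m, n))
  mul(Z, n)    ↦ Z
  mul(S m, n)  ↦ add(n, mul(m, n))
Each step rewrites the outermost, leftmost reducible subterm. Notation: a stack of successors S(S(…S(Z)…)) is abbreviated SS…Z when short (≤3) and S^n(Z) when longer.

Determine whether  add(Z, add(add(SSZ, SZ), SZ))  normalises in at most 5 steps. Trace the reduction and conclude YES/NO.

Answer: NO — after 5 steps the term is S(S(add(add(Z, SZ), SZ))), not yet normal

Reduction:
  start: add(Z, add(add(SSZ, SZ), SZ))
  step 1: add(add(SSZ, SZ), SZ)
  step 2: add(S(add(SZ, SZ)), SZ)
  step 3: S(add(add(SZ, SZ), SZ))
  step 4: S(add(S(add(Z, SZ)), SZ))
  step 5: S(S(add(add(Z, SZ), SZ)))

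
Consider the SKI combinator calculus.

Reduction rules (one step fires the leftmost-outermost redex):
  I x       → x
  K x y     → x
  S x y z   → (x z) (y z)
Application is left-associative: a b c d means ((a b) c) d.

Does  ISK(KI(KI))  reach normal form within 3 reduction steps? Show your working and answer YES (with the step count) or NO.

Answer: YES — reaches normal form SKI in 2 ≤ 3 steps

Reduction:
  start: ISK(KI(KI))
  →1  SK(KI(KI))
  →2  SKI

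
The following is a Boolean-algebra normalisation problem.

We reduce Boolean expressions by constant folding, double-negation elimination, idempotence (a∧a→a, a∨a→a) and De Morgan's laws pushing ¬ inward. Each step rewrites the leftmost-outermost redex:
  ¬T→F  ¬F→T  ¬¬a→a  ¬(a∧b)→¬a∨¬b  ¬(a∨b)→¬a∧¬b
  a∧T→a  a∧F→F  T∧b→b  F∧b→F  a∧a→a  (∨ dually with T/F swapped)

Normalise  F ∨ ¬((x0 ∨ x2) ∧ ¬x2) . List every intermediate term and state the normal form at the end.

Answer: normal form = (¬x0 ∧ ¬x2) ∨ x2  (in 4 steps)

Reduction:
  start: F ∨ ¬((x0 ∨ x2) ∧ ¬x2)
  step 1: ¬((x0 ∨ x2) ∧ ¬x2)
  step 2: ¬(x0 ∨ x2) ∨ ¬¬x2
  step 3: (¬x0 ∧ ¬x2) ∨ ¬¬x2
  step 4: (¬x0 ∧ ¬x2) ∨ x2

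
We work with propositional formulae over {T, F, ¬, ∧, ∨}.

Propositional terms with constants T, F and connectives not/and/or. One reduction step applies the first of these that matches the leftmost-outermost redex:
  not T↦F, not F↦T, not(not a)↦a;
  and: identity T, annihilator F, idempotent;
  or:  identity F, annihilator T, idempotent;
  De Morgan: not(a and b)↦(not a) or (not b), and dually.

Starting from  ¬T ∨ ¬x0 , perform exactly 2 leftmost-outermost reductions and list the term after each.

Answer: after 2 steps: ¬x0

Working:
  start: ¬T ∨ ¬x0
  step 1: F ∨ ¬x0
  step 2: ¬x0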